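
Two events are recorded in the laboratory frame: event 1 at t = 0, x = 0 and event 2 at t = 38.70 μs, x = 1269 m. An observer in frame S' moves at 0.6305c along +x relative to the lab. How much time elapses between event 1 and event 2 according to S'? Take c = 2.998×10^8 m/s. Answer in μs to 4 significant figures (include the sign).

γ = 1/√(1 − 0.6305²) = 1.28835
Δt' = γ(Δt − vΔx/c²) = 1.28835 × (38.70 μs − 0.6305×1269 m / (2.998×10^8 m/s))
= 1.28835 × (36.0312 μs) = 46.42 μs

Δt' ≈ 46.42 μs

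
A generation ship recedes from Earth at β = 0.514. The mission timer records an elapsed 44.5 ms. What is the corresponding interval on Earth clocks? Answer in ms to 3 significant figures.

Δt ≈ 51.9 ms

γ = 1/√(1 − 0.514²) = 1.1658
Time dilation: Δt = γτ₀ = 1.1658 × 44.5 ms = 51.9 ms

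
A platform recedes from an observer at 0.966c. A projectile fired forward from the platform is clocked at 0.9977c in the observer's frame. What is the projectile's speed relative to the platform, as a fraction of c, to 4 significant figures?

Inverse velocity addition: u' = (u − v)/(1 − uv/c²)
= (0.9977 − 0.966)/(1 − 0.9977×0.966) = 0.03170/0.0362218 = 0.8752

u' ≈ 0.8752c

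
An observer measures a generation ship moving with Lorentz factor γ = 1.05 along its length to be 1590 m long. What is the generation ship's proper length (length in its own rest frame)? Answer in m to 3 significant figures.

L₀ ≈ 1670 m

γ = 1.05 (given)
L₀ = γL = 1.05 × 1590 = 1670 m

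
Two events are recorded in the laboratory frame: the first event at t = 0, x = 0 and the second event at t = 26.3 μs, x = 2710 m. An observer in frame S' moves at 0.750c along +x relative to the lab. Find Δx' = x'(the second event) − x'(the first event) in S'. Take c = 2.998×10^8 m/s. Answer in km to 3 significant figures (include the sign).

Δx' ≈ -4.84 km

γ = 1/√(1 − 0.750²) = 1.5119
Δx' = γ(Δx − vΔt) = 1.5119 × (2710 m − 0.750×(2.998×10^8 m/s)×26.3×10^-6 s)
= 1.5119 × (-3203.6 m) = -4.84 km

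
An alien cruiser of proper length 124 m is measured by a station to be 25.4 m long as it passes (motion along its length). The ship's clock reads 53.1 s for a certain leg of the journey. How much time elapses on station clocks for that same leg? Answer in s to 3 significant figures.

Length contraction ⇒ γ = L₀/L = 124/25.4 = 4.8819
Time dilation: Δt = γτ₀ = 4.8819 × 53.1 s = 259 s

Δt ≈ 259 s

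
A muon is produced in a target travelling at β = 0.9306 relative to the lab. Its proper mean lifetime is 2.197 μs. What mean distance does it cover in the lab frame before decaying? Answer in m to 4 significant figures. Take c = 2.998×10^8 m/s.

d ≈ 1675 m

γ = 1/√(1 − 0.9306²) = 2.73196
Dilated lifetime: Δt = γτ₀ = 2.73196 × 2.197 μs = 6.00211 μs
d = vΔt = 0.9306c × 6.00211 μs = 2.78994×10^8 m/s × 6.00211×10^-6 s = 1675 m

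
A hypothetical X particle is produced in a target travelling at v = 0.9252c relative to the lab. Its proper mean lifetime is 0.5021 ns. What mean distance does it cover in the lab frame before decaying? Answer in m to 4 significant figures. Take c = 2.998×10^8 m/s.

d ≈ 0.3670 m

γ = 1/√(1 − 0.9252²) = 2.63519
Dilated lifetime: Δt = γτ₀ = 2.63519 × 0.5021 ns = 1.32313 ns
d = vΔt = 0.9252c × 1.32313 ns = 2.77375×10^8 m/s × 1.32313×10^-9 s = 0.3670 m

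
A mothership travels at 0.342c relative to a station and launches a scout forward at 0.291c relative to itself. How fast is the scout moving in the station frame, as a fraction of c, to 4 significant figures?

u ≈ 0.5757c

Compose boost 2: (0.291 + 0.342)/(1 + 0.291×0.342) = 0.6330/1.09952 = 0.5757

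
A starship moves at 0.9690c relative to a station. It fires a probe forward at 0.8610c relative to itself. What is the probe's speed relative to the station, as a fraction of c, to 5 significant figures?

u ≈ 0.99765c

Relativistic velocity addition: u = (u' + v)/(1 + u'v/c²)
= (0.8610 + 0.9690)/(1 + 0.8610×0.9690) = 1.8300/1.834309 = 0.99765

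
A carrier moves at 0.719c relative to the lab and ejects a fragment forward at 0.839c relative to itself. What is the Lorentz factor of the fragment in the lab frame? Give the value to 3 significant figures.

u_lab = (0.839 + 0.719)/(1 + 0.839×0.719) = 1.558/1.60324 = 0.971782
γ = 1/√(1 − 0.971782²) = 4.24

γ ≈ 4.24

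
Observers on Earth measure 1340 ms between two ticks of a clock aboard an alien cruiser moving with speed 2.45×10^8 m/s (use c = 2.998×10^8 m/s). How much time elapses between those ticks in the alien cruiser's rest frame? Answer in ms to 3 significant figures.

β = v/c = 2.45×10^8 / 2.998×10^8 = 0.81721
γ = 1/√(1 − 0.81721²) = 1.7351
Proper time: τ₀ = Δt/γ = 1340/1.7351 = 772 ms

τ₀ ≈ 772 ms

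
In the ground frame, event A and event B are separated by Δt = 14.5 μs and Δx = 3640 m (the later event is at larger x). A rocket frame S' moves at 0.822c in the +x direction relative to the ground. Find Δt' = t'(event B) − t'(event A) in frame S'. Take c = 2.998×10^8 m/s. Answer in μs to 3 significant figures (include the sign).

γ = 1/√(1 − 0.822²) = 1.7560
Δt' = γ(Δt − vΔx/c²) = 1.7560 × (14.5 μs − 0.822×3640 m / (2.998×10^8 m/s))
= 1.7560 × (4.5197 μs) = 7.94 μs

Δt' ≈ 7.94 μs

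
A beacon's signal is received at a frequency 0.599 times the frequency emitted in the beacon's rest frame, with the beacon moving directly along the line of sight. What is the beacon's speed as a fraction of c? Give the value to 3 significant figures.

f_obs/f_src = √((1−β)/(1+β)) = 0.599  ⇒  (1−β)/(1+β) = 0.35880
β = |1 − D²|/(1 + D²) = |1 − 0.35880|/(1 + 0.35880) = 0.472

β ≈ 0.472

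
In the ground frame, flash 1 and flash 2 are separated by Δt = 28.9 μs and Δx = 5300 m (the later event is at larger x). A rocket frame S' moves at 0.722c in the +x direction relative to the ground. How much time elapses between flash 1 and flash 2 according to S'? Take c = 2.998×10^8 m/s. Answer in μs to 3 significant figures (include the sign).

Δt' ≈ 23.3 μs

γ = 1/√(1 − 0.722²) = 1.4453
Δt' = γ(Δt − vΔx/c²) = 1.4453 × (28.9 μs − 0.722×5300 m / (2.998×10^8 m/s))
= 1.4453 × (16.136 μs) = 23.3 μs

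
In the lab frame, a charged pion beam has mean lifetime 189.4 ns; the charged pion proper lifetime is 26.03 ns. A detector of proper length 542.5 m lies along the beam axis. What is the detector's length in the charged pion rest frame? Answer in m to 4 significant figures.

Time dilation ⇒ γ = Δt/τ₀ = 189.4/26.03 = 7.27622
Length contraction: L = L₀/γ = 542.5/7.27622 = 74.56 m

L ≈ 74.56 m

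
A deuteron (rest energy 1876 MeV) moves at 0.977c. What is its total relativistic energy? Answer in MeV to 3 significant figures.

E ≈ 8800 MeV

γ = 1/√(1 − 0.977²) = 4.6896
E = γm₀c² = 4.6896 × 1876 MeV = 8800 MeV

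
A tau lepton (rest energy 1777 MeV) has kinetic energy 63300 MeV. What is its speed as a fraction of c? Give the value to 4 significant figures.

γ = 1 + K/(m₀c²) = 1 + 63300/1777 = 36.6218
β = √(1 − 1/γ²) = 0.9996

β ≈ 0.9996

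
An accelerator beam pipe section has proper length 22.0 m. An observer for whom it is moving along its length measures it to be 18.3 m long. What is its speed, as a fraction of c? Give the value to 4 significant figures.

γ = L₀/L = 22.0/18.3 = 1.20219
β = √(1 − 1/γ²) = 0.5550

β ≈ 0.5550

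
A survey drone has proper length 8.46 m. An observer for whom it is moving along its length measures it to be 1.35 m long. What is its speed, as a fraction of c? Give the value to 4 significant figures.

γ = L₀/L = 8.46/1.35 = 6.26667
β = √(1 − 1/γ²) = 0.9872

β ≈ 0.9872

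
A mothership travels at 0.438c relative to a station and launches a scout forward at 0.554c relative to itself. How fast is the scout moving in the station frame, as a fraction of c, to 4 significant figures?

Compose boost 2: (0.554 + 0.438)/(1 + 0.554×0.438) = 0.9920/1.24265 = 0.7983

u ≈ 0.7983c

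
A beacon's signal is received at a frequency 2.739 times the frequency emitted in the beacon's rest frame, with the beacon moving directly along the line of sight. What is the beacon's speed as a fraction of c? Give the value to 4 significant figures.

f_obs/f_src = √((1+β)/(1−β)) = 2.739  ⇒  (1+β)/(1−β) = 7.50212
β = |1 − D²|/(1 + D²) = |1 − 7.50212|/(1 + 7.50212) = 0.7648

β ≈ 0.7648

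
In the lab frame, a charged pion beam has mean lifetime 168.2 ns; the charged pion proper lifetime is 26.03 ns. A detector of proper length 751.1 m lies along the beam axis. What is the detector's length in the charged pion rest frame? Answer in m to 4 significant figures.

L ≈ 116.2 m

Time dilation ⇒ γ = Δt/τ₀ = 168.2/26.03 = 6.46177
Length contraction: L = L₀/γ = 751.1/6.46177 = 116.2 m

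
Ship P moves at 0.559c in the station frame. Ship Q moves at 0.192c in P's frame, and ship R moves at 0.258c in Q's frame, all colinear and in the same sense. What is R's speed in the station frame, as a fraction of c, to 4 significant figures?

u ≈ 0.7968c

Compose boost 2: (0.192 + 0.559)/(1 + 0.192×0.559) = 0.7510/1.10733 = 0.678209
Compose boost 3: (0.258 + 0.678209)/(1 + 0.258×0.678209) = 0.936209/1.17498 = 0.7968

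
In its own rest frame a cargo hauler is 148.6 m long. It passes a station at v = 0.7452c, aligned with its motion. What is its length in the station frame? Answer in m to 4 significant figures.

γ = 1/√(1 − 0.7452²) = 1.49961
Length contraction: L = L₀/γ = 148.6/1.49961 = 99.09 m

L ≈ 99.09 m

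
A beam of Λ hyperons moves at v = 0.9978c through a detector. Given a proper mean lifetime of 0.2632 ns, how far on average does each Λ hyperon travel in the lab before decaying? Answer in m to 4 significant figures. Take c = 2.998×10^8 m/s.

γ = 1/√(1 − 0.9978²) = 15.0839
Dilated lifetime: Δt = γτ₀ = 15.0839 × 0.2632 ns = 3.97007 ns
d = vΔt = 0.9978c × 3.97007 ns = 2.99140×10^8 m/s × 3.97007×10^-9 s = 1.188 m

d ≈ 1.188 m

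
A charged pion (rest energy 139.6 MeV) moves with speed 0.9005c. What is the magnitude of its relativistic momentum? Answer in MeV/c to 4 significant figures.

γ = 1/√(1 − 0.9005²) = 2.29961
p = γβm₀c = 2.29961 × 0.9005 × 139.6 MeV/c = 289.1 MeV/c

p ≈ 289.1 MeV/c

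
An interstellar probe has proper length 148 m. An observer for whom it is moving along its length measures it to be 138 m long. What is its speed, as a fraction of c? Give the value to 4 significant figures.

β ≈ 0.3613

γ = L₀/L = 148/138 = 1.07246
β = √(1 − 1/γ²) = 0.3613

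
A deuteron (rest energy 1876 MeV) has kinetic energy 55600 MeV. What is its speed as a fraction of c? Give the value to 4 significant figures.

γ = 1 + K/(m₀c²) = 1 + 55600/1876 = 30.6375
β = √(1 − 1/γ²) = 0.9995

β ≈ 0.9995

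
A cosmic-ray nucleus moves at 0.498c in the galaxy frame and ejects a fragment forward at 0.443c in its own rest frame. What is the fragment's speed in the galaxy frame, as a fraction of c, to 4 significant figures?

u ≈ 0.7709c

Compose boost 2: (0.443 + 0.498)/(1 + 0.443×0.498) = 0.9410/1.22061 = 0.7709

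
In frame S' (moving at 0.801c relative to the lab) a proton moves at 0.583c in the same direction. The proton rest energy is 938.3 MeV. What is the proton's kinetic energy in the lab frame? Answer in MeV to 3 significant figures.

K ≈ 1890 MeV

u_lab = (0.583 + 0.801)/(1 + 0.583×0.801) = 0.943433
γ = 1/√(1 − 0.943433²) = 3.0160
K = (γ − 1)m₀c² = (3.0160 − 1) × 938.3 = 2.0160 × 938.3 = 1890 MeV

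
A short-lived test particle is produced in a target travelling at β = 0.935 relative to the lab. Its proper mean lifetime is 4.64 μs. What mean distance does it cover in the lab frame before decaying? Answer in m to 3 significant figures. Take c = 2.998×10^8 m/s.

γ = 1/√(1 − 0.935²) = 2.8197
Dilated lifetime: Δt = γτ₀ = 2.8197 × 4.64 μs = 13.083 μs
d = vΔt = 0.935c × 13.083 μs = 2.8031×10^8 m/s × 1.3083×10^-5 s = 3670 m

d ≈ 3670 m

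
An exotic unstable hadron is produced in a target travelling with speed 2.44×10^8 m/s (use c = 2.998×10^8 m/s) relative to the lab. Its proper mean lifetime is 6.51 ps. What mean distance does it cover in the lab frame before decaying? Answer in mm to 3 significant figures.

d ≈ 2.73 mm

β = v/c = 2.44×10^8 / 2.998×10^8 = 0.81388
γ = 1/√(1 − 0.81388²) = 1.7211
Dilated lifetime: Δt = γτ₀ = 1.7211 × 6.51 ps = 11.204 ps
d = vΔt = 0.81388c × 11.204 ps = 2.4400×10^8 m/s × 1.1204×10^-11 s = 2.73 mm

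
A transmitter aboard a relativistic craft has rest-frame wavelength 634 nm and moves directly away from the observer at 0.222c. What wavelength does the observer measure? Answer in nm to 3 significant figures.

λ_obs ≈ 795 nm

Relativistic Doppler: λ_obs = λ_src √((1+β)/(1−β))
= 634 × √(1.2220/0.77800) = 634 × 1.2533 = 795 nm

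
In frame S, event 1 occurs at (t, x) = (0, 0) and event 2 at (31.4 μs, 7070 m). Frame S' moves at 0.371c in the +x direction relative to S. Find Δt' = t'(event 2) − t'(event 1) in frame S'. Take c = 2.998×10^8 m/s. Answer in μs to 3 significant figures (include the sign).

γ = 1/√(1 − 0.371²) = 1.0769
Δt' = γ(Δt − vΔx/c²) = 1.0769 × (31.4 μs − 0.371×7070 m / (2.998×10^8 m/s))
= 1.0769 × (22.651 μs) = 24.4 μs

Δt' ≈ 24.4 μs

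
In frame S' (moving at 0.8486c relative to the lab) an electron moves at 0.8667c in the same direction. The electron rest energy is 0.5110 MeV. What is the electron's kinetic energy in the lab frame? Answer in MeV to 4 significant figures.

K ≈ 2.850 MeV

u_lab = (0.8667 + 0.8486)/(1 + 0.8667×0.8486) = 0.9883712
γ = 1/√(1 − 0.9883712²) = 6.57633
K = (γ − 1)m₀c² = (6.57633 − 1) × 0.5110 = 5.57633 × 0.5110 = 2.850 MeV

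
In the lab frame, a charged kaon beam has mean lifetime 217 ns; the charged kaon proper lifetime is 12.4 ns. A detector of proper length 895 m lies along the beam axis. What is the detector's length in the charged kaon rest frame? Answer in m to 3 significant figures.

Time dilation ⇒ γ = Δt/τ₀ = 217/12.4 = 17.500
Length contraction: L = L₀/γ = 895/17.500 = 51.1 m

L ≈ 51.1 m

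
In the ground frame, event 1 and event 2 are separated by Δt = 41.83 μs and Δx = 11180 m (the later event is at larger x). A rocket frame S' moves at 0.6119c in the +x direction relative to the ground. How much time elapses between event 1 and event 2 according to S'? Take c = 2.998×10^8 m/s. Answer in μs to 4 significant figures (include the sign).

γ = 1/√(1 − 0.6119²) = 1.26433
Δt' = γ(Δt − vΔx/c²) = 1.26433 × (41.83 μs − 0.6119×11180 m / (2.998×10^8 m/s))
= 1.26433 × (19.0113 μs) = 24.04 μs

Δt' ≈ 24.04 μs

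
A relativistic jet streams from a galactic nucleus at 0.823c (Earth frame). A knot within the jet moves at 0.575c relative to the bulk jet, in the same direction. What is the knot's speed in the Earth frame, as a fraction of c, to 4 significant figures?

Relativistic velocity addition: u = (u' + v)/(1 + u'v/c²)
= (0.575 + 0.823)/(1 + 0.575×0.823) = 1.398/1.47323 = 0.9489

u ≈ 0.9489c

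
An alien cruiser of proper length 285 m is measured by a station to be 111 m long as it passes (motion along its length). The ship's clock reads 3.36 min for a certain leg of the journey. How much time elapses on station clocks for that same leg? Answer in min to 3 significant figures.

Δt ≈ 8.63 min

Length contraction ⇒ γ = L₀/L = 285/111 = 2.5676
Time dilation: Δt = γτ₀ = 2.5676 × 3.36 min = 8.63 min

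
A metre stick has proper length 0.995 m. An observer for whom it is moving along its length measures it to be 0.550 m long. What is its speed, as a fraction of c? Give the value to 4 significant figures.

β ≈ 0.8333

γ = L₀/L = 0.995/0.550 = 1.80909
β = √(1 − 1/γ²) = 0.8333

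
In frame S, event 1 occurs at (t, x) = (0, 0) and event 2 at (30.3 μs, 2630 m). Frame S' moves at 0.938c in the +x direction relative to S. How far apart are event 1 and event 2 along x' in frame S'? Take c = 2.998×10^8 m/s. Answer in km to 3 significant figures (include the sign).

γ = 1/√(1 − 0.938²) = 2.8849
Δx' = γ(Δx − vΔt) = 2.8849 × (2630 m − 0.938×(2.998×10^8 m/s)×30.3×10^-6 s)
= 2.8849 × (-5890.7 m) = -17.0 km

Δx' ≈ -17.0 km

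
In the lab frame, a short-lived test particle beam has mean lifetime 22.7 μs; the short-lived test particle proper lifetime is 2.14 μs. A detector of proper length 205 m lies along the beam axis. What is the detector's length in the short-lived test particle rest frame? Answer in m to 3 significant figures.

Time dilation ⇒ γ = Δt/τ₀ = 22.7/2.14 = 10.607
Length contraction: L = L₀/γ = 205/10.607 = 19.3 m

L ≈ 19.3 m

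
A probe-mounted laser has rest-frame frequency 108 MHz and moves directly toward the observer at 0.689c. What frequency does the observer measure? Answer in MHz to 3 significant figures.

f_obs ≈ 252 MHz

Relativistic Doppler: f_obs = f_src √((1+β)/(1−β))
= 108 × √(1.6890/0.31100) = 108 × 2.3304 = 252 MHz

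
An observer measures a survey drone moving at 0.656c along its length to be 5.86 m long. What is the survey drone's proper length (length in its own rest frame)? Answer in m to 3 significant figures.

L₀ ≈ 7.76 m

γ = 1/√(1 − 0.656²) = 1.3249
L₀ = γL = 1.3249 × 5.86 = 7.76 m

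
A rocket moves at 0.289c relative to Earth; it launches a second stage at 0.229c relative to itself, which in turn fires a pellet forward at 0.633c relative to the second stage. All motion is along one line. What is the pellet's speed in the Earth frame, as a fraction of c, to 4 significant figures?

Compose boost 2: (0.229 + 0.289)/(1 + 0.229×0.289) = 0.5180/1.06618 = 0.485846
Compose boost 3: (0.633 + 0.485846)/(1 + 0.633×0.485846) = 1.11885/1.30754 = 0.8557

u ≈ 0.8557c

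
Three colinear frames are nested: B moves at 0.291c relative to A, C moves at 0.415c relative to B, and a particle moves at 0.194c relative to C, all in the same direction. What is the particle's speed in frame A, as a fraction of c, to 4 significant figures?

u ≈ 0.7342c

Compose boost 2: (0.415 + 0.291)/(1 + 0.415×0.291) = 0.7060/1.12077 = 0.629927
Compose boost 3: (0.194 + 0.629927)/(1 + 0.194×0.629927) = 0.823927/1.12221 = 0.7342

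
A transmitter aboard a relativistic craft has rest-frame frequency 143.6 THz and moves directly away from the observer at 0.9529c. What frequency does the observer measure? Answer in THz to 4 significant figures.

Relativistic Doppler: f_obs = f_src √((1−β)/(1+β))
= 143.6 × √(0.0471000/1.95290) = 143.6 × 0.155300 = 22.30 THz

f_obs ≈ 22.30 THz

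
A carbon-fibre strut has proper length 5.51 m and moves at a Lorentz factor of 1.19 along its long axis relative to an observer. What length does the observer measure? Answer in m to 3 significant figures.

γ = 1.19 (given)
Length contraction: L = L₀/γ = 5.51/1.19 = 4.63 m

L ≈ 4.63 m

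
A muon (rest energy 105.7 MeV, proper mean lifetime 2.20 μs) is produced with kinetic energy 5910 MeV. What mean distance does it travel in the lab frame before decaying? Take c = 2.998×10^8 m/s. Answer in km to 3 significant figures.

d ≈ 37.5 km

γ = 1 + K/(m₀c²) = 1 + 5910/105.7 = 56.913
β = √(1 − 1/γ²) = 0.99985
Dilated lifetime: γτ₀ = 56.913 × 2.20 μs = 125.21 μs
d = βc·γτ₀ = 0.99985 × (2.998×10^8 m/s) × 0.00012521 s = 37.5 km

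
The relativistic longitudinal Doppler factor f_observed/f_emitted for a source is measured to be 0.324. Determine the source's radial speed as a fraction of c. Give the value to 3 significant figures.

f_obs/f_src = √((1−β)/(1+β)) = 0.324  ⇒  (1−β)/(1+β) = 0.10498
β = |1 − D²|/(1 + D²) = |1 − 0.10498|/(1 + 0.10498) = 0.810

β ≈ 0.810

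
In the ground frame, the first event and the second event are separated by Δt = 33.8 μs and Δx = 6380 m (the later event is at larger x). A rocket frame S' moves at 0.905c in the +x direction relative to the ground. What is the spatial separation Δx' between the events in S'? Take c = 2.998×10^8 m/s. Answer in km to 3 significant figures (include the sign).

γ = 1/√(1 − 0.905²) = 2.3507
Δx' = γ(Δx − vΔt) = 2.3507 × (6380 m − 0.905×(2.998×10^8 m/s)×33.8×10^-6 s)
= 2.3507 × (-2790.6 m) = -6.56 km

Δx' ≈ -6.56 km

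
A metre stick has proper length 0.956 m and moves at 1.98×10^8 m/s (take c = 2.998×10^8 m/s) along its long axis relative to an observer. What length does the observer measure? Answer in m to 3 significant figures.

L ≈ 0.718 m

β = v/c = 1.98×10^8 / 2.998×10^8 = 0.66044
γ = 1/√(1 − 0.66044²) = 1.3318
Length contraction: L = L₀/γ = 0.956/1.3318 = 0.718 m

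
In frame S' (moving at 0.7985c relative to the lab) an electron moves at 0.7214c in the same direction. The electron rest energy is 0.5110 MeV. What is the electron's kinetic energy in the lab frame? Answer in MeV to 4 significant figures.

u_lab = (0.7214 + 0.7985)/(1 + 0.7214×0.7985) = 0.9643804
γ = 1/√(1 − 0.9643804²) = 3.78044
K = (γ − 1)m₀c² = (3.78044 − 1) × 0.5110 = 2.78044 × 0.5110 = 1.421 MeV

K ≈ 1.421 MeV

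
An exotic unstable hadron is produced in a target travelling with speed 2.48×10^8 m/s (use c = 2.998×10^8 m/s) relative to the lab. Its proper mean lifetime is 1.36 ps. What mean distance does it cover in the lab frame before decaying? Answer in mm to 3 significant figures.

d ≈ 0.600 mm

β = v/c = 2.48×10^8 / 2.998×10^8 = 0.82722
γ = 1/√(1 − 0.82722²) = 1.7797
Dilated lifetime: Δt = γτ₀ = 1.7797 × 1.36 ps = 2.4204 ps
d = vΔt = 0.82722c × 2.4204 ps = 2.4800×10^8 m/s × 2.4204×10^-12 s = 0.600 mm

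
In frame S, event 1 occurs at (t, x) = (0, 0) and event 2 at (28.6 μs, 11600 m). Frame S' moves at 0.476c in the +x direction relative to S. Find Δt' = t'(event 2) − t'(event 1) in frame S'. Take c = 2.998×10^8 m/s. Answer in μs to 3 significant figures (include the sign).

γ = 1/√(1 − 0.476²) = 1.1371
Δt' = γ(Δt − vΔx/c²) = 1.1371 × (28.6 μs − 0.476×11600 m / (2.998×10^8 m/s))
= 1.1371 × (10.182 μs) = 11.6 μs

Δt' ≈ 11.6 μs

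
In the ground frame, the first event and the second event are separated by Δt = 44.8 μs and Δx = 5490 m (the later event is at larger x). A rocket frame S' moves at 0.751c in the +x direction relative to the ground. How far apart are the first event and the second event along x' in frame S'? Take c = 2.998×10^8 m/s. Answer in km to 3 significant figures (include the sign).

Δx' ≈ -6.96 km

γ = 1/√(1 − 0.751²) = 1.5145
Δx' = γ(Δx − vΔt) = 1.5145 × (5490 m − 0.751×(2.998×10^8 m/s)×44.8×10^-6 s)
= 1.5145 × (-4596.7 m) = -6.96 km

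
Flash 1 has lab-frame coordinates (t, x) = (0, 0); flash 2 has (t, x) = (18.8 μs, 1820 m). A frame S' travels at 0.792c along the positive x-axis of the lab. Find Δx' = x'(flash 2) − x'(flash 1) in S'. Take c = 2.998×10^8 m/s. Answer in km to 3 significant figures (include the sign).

Δx' ≈ -4.33 km

γ = 1/√(1 − 0.792²) = 1.6379
Δx' = γ(Δx − vΔt) = 1.6379 × (1820 m − 0.792×(2.998×10^8 m/s)×18.8×10^-6 s)
= 1.6379 × (-2643.9 m) = -4.33 km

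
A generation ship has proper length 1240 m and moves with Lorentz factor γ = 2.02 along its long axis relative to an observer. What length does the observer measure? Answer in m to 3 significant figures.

γ = 2.02 (given)
Length contraction: L = L₀/γ = 1240/2.02 = 614 m

L ≈ 614 m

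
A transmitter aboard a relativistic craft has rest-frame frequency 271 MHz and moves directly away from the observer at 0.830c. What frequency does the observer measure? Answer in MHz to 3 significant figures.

f_obs ≈ 82.6 MHz

Relativistic Doppler: f_obs = f_src √((1−β)/(1+β))
= 271 × √(0.17000/1.8300) = 271 × 0.30479 = 82.6 MHz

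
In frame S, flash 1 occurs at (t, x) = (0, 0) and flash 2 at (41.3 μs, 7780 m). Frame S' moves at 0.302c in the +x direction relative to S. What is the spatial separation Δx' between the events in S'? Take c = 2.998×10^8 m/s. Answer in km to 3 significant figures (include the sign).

γ = 1/√(1 − 0.302²) = 1.0490
Δx' = γ(Δx − vΔt) = 1.0490 × (7780 m − 0.302×(2.998×10^8 m/s)×41.3×10^-6 s)
= 1.0490 × (4040.7 m) = 4.24 km

Δx' ≈ 4.24 km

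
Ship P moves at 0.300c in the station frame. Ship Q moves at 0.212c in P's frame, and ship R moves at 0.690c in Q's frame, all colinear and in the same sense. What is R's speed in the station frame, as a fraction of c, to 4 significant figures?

Compose boost 2: (0.212 + 0.300)/(1 + 0.212×0.300) = 0.5120/1.06360 = 0.481384
Compose boost 3: (0.690 + 0.481384)/(1 + 0.690×0.481384) = 1.17138/1.33215 = 0.8793

u ≈ 0.8793c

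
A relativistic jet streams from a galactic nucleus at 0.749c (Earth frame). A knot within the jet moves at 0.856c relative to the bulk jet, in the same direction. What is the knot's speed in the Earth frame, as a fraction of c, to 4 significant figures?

Relativistic velocity addition: u = (u' + v)/(1 + u'v/c²)
= (0.856 + 0.749)/(1 + 0.856×0.749) = 1.605/1.64114 = 0.9780

u ≈ 0.9780c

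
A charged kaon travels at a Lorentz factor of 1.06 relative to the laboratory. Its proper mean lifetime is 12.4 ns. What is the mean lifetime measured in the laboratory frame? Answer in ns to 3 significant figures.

γ = 1.06 (given)
Time dilation: Δt = γτ₀ = 1.06 × 12.4 ns = 13.1 ns

Δt ≈ 13.1 ns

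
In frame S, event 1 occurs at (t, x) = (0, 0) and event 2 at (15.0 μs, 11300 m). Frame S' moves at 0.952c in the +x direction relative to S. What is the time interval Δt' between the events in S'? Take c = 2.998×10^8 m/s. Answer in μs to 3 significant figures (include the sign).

γ = 1/√(1 − 0.952²) = 3.2669
Δt' = γ(Δt − vΔx/c²) = 3.2669 × (15.0 μs − 0.952×11300 m / (2.998×10^8 m/s))
= 3.2669 × (-20.883 μs) = -68.2 μs

Δt' ≈ -68.2 μs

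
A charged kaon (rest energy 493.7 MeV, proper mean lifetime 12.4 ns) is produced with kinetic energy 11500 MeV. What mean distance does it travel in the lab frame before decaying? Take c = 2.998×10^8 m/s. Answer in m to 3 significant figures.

d ≈ 90.2 m

γ = 1 + K/(m₀c²) = 1 + 11500/493.7 = 24.293
β = √(1 − 1/γ²) = 0.99915
Dilated lifetime: γτ₀ = 24.293 × 12.4 ns = 301.24 ns
d = βc·γτ₀ = 0.99915 × (2.998×10^8 m/s) × 3.0124×10^-7 s = 90.2 m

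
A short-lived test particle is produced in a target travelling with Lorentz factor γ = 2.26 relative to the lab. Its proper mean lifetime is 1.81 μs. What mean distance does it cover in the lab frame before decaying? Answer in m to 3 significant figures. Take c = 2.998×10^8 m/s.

d ≈ 1100 m

β = √(1 − 1/γ²) = √(1 − 1/2.26²) = 0.89678
Dilated lifetime: Δt = γτ₀ = 2.26 × 1.81 μs = 4.0906 μs
d = vΔt = 0.89678c × 4.0906 μs = 2.6885×10^8 m/s × 4.0906×10^-6 s = 1100 m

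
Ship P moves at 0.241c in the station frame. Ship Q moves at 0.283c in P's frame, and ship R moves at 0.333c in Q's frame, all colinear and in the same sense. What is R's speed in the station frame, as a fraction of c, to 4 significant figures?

Compose boost 2: (0.283 + 0.241)/(1 + 0.283×0.241) = 0.5240/1.06820 = 0.490543
Compose boost 3: (0.333 + 0.490543)/(1 + 0.333×0.490543) = 0.823543/1.16335 = 0.7079

u ≈ 0.7079c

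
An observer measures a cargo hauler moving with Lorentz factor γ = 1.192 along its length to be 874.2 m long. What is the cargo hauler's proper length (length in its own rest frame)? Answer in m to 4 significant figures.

γ = 1.192 (given)
L₀ = γL = 1.192 × 874.2 = 1042 m

L₀ ≈ 1042 m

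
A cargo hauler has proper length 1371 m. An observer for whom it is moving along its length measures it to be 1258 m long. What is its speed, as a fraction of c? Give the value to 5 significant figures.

β ≈ 0.39755

γ = L₀/L = 1371/1258 = 1.089825
β = √(1 − 1/γ²) = 0.39755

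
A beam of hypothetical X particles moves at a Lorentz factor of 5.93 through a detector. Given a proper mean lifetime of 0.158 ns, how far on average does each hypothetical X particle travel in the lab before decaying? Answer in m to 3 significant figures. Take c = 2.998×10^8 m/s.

d ≈ 0.277 m

β = √(1 − 1/γ²) = √(1 − 1/5.93²) = 0.98568
Dilated lifetime: Δt = γτ₀ = 5.93 × 0.158 ns = 0.93694 ns
d = vΔt = 0.98568c × 0.93694 ns = 2.9551×10^8 m/s × 9.3694×10^-10 s = 0.277 m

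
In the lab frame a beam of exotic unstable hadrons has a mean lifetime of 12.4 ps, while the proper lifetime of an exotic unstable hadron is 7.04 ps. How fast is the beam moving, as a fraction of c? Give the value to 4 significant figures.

β ≈ 0.8232

γ = Δt/τ₀ = 12.4/7.04 = 1.76136
β = √(1 − 1/γ²) = √(1 − 1/1.76136²) = 0.8232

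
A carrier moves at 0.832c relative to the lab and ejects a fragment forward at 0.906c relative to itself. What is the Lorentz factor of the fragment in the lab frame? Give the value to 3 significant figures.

γ ≈ 7.47

u_lab = (0.906 + 0.832)/(1 + 0.906×0.832) = 1.738/1.75379 = 0.990996
γ = 1/√(1 − 0.990996²) = 7.47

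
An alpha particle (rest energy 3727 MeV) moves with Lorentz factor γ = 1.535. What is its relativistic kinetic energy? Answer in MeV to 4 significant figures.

K ≈ 1994 MeV

γ = 1.535 (given)
K = (γ − 1)m₀c² = (1.535 − 1) × 3727 MeV = 0.535000 × 3727 MeV = 1994 MeV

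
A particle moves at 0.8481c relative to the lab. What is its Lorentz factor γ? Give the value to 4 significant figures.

γ = 1/√(1 − β²) = 1/√(1 − 0.8481²) = 1/√(0.280726) = 1.887

γ ≈ 1.887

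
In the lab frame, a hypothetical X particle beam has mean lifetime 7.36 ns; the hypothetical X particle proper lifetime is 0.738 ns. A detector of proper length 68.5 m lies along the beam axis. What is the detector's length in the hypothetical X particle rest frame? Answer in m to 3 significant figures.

Time dilation ⇒ γ = Δt/τ₀ = 7.36/0.738 = 9.9729
Length contraction: L = L₀/γ = 68.5/9.9729 = 6.87 m

L ≈ 6.87 m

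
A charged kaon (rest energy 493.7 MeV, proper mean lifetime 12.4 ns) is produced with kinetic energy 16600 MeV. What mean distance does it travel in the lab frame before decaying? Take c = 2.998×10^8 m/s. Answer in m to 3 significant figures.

d ≈ 129 m

γ = 1 + K/(m₀c²) = 1 + 16600/493.7 = 34.624
β = √(1 − 1/γ²) = 0.99958
Dilated lifetime: γτ₀ = 34.624 × 12.4 ns = 429.33 ns
d = βc·γτ₀ = 0.99958 × (2.998×10^8 m/s) × 4.2933×10^-7 s = 129 m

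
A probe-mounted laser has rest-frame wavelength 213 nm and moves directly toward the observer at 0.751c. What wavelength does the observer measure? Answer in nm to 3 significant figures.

Relativistic Doppler: λ_obs = λ_src √((1−β)/(1+β))
= 213 × √(0.24900/1.7510) = 213 × 0.37710 = 80.3 nm

λ_obs ≈ 80.3 nm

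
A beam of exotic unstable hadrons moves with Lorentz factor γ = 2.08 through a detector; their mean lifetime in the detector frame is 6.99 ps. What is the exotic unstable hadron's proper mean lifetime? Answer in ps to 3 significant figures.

γ = 2.08 (given)
Proper time: τ₀ = Δt/γ = 6.99/2.08 = 3.36 ps

τ₀ ≈ 3.36 ps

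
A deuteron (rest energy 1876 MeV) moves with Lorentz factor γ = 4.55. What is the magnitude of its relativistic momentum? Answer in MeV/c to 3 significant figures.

p ≈ 8330 MeV/c

β = √(1 − 1/γ²) = √(1 − 1/4.55²) = 0.97555
p = γβm₀c = 4.55 × 0.97555 × 1876 MeV/c = 8330 MeV/c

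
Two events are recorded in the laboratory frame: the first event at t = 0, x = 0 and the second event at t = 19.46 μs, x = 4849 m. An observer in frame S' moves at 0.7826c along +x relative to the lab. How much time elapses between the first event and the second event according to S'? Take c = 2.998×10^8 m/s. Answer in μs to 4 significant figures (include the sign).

Δt' ≈ 10.93 μs

γ = 1/√(1 − 0.7826²) = 1.60636
Δt' = γ(Δt − vΔx/c²) = 1.60636 × (19.46 μs − 0.7826×4849 m / (2.998×10^8 m/s))
= 1.60636 × (6.80214 μs) = 10.93 μs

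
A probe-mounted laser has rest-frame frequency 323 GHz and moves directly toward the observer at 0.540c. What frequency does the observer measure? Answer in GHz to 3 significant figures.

f_obs ≈ 591 GHz

Relativistic Doppler: f_obs = f_src √((1+β)/(1−β))
= 323 × √(1.5400/0.46000) = 323 × 1.8297 = 591 GHz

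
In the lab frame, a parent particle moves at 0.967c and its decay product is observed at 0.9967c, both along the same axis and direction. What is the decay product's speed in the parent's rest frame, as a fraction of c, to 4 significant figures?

u' ≈ 0.8206c

Inverse velocity addition: u' = (u − v)/(1 − uv/c²)
= (0.9967 − 0.967)/(1 − 0.9967×0.967) = 0.02970/0.0361911 = 0.8206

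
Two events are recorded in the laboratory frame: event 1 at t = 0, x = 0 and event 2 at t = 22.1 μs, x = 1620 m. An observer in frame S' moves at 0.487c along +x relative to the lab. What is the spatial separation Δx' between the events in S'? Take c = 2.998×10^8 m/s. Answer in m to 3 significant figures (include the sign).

γ = 1/√(1 − 0.487²) = 1.1449
Δx' = γ(Δx − vΔt) = 1.1449 × (1620 m − 0.487×(2.998×10^8 m/s)×22.1×10^-6 s)
= 1.1449 × (-1606.7 m) = -1840 m

Δx' ≈ -1840 m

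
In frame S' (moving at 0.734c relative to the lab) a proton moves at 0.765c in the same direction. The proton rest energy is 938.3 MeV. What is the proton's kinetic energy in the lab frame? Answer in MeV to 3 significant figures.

K ≈ 2410 MeV

u_lab = (0.765 + 0.734)/(1 + 0.765×0.734) = 0.959968
γ = 1/√(1 − 0.959968²) = 3.5700
K = (γ − 1)m₀c² = (3.5700 − 1) × 938.3 = 2.5700 × 938.3 = 2410 MeV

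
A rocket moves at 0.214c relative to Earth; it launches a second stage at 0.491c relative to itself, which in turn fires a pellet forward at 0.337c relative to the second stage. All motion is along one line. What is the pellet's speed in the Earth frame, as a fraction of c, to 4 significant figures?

Compose boost 2: (0.491 + 0.214)/(1 + 0.491×0.214) = 0.7050/1.10507 = 0.637966
Compose boost 3: (0.337 + 0.637966)/(1 + 0.337×0.637966) = 0.974966/1.21499 = 0.8024

u ≈ 0.8024c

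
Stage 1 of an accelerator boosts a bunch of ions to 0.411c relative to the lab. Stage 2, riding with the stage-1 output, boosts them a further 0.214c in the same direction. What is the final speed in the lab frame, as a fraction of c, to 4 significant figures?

u ≈ 0.5745c

Compose boost 2: (0.214 + 0.411)/(1 + 0.214×0.411) = 0.6250/1.08795 = 0.5745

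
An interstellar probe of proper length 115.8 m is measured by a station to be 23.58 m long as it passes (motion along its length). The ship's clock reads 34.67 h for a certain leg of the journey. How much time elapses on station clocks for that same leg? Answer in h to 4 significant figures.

Δt ≈ 170.3 h

Length contraction ⇒ γ = L₀/L = 115.8/23.58 = 4.91094
Time dilation: Δt = γτ₀ = 4.91094 × 34.67 h = 170.3 h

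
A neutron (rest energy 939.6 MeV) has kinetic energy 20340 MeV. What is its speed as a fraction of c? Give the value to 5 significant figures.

β ≈ 0.99902

γ = 1 + K/(m₀c²) = 1 + 20340/939.6 = 22.64751
β = √(1 − 1/γ²) = 0.99902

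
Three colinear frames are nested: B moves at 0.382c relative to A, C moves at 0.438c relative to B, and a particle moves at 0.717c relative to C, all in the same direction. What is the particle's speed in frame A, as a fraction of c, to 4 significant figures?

u ≈ 0.9440c

Compose boost 2: (0.438 + 0.382)/(1 + 0.438×0.382) = 0.8200/1.16732 = 0.702466
Compose boost 3: (0.717 + 0.702466)/(1 + 0.717×0.702466) = 1.41947/1.50367 = 0.9440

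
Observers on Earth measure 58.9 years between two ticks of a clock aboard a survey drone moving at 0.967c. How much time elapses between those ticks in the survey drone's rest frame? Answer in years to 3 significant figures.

τ₀ ≈ 15.0 years

γ = 1/√(1 − 0.967²) = 3.9250
Proper time: τ₀ = Δt/γ = 58.9/3.9250 = 15.0 years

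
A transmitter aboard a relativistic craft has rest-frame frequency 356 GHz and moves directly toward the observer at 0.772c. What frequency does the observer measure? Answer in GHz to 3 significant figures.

Relativistic Doppler: f_obs = f_src √((1+β)/(1−β))
= 356 × √(1.7720/0.22800) = 356 × 2.7878 = 992 GHz

f_obs ≈ 992 GHz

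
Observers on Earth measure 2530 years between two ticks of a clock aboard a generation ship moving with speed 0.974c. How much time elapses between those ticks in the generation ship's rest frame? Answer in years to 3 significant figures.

γ = 1/√(1 − 0.974²) = 4.4141
Proper time: τ₀ = Δt/γ = 2530/4.4141 = 573 years

τ₀ ≈ 573 years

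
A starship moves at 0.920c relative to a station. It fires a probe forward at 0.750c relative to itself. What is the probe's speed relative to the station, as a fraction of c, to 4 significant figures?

Relativistic velocity addition: u = (u' + v)/(1 + u'v/c²)
= (0.750 + 0.920)/(1 + 0.750×0.920) = 1.670/1.69000 = 0.9882

u ≈ 0.9882c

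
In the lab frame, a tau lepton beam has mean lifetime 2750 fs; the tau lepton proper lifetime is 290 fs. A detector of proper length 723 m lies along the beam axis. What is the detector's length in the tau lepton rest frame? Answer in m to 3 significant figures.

Time dilation ⇒ γ = Δt/τ₀ = 2750/290 = 9.4828
Length contraction: L = L₀/γ = 723/9.4828 = 76.2 m

L ≈ 76.2 m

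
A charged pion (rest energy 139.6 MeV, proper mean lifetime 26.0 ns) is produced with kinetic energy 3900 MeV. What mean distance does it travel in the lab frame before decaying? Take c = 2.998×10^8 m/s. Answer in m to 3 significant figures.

γ = 1 + K/(m₀c²) = 1 + 3900/139.6 = 28.937
β = √(1 − 1/γ²) = 0.99940
Dilated lifetime: γτ₀ = 28.937 × 26.0 ns = 752.36 ns
d = βc·γτ₀ = 0.99940 × (2.998×10^8 m/s) × 7.5236×10^-7 s = 225 m

d ≈ 225 m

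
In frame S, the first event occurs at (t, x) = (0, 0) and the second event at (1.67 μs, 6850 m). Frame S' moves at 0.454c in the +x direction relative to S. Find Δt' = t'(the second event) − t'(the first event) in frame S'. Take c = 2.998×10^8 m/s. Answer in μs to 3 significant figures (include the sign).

γ = 1/√(1 − 0.454²) = 1.1223
Δt' = γ(Δt − vΔx/c²) = 1.1223 × (1.67 μs − 0.454×6850 m / (2.998×10^8 m/s))
= 1.1223 × (-8.7032 μs) = -9.77 μs

Δt' ≈ -9.77 μs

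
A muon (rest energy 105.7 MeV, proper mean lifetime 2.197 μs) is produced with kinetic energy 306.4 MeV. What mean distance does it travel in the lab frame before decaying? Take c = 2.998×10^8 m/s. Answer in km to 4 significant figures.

γ = 1 + K/(m₀c²) = 1 + 306.4/105.7 = 3.89877
β = √(1 − 1/γ²) = 0.966547
Dilated lifetime: γτ₀ = 3.89877 × 2.197 μs = 8.56560 μs
d = βc·γτ₀ = 0.966547 × (2.998×10^8 m/s) × 8.56560×10^-6 s = 2.482 km

d ≈ 2.482 km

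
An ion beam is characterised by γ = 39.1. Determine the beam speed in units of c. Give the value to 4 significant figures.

β ≈ 0.9997

β = √(1 − 1/γ²) = √(1 − 1/39.1²) = √(0.999346) = 0.9997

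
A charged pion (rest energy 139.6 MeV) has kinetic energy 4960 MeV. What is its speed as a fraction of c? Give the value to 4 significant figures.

β ≈ 0.9996

γ = 1 + K/(m₀c²) = 1 + 4960/139.6 = 36.5301
β = √(1 − 1/γ²) = 0.9996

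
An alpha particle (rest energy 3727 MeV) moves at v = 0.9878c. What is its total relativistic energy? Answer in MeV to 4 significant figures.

γ = 1/√(1 − 0.9878²) = 6.42146
E = γm₀c² = 6.42146 × 3727 MeV = 23930 MeV

E ≈ 23930 MeV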